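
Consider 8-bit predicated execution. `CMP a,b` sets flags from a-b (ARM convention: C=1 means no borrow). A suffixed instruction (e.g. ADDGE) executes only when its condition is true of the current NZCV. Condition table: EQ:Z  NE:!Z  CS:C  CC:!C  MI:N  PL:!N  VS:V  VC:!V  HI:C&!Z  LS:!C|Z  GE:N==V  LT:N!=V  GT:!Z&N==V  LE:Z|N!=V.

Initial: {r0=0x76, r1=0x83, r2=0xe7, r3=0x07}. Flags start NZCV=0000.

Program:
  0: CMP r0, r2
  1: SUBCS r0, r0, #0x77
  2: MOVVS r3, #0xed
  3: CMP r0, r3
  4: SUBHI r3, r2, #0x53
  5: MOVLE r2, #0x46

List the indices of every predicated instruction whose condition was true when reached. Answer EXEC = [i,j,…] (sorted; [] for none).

0: ✓ CMP  NZCV=1001
1: · SUBCS
2: ✓ MOVVS  r3←0xed
3: ✓ CMP  NZCV=1001
4: · SUBHI
5: · MOVLE

EXEC = [2]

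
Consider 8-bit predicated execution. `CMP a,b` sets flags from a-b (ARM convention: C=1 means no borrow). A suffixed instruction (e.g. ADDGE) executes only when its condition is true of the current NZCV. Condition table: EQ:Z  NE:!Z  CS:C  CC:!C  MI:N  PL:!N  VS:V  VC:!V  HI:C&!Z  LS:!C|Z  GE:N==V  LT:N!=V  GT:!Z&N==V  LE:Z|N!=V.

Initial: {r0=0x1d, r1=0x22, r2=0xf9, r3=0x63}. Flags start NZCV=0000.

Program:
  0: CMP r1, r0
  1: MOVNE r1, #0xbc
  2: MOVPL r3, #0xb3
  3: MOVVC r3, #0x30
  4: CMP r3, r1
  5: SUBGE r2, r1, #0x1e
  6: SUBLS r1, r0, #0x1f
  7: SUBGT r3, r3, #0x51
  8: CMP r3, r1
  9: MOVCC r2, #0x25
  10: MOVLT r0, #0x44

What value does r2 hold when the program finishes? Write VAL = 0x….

[0] flags=0010 → (cmp)
[1] flags=0010 NE?T → r1=0xbc
[2] flags=0010 PL?T → r3=0xb3
[3] flags=0010 VC?T → r3=0x30
[4] flags=0000 → (cmp)
[5] flags=0000 GE?T → r2=0x9e
[6] flags=0000 LS?T → r1=0xfe
[7] flags=0000 GT?T → r3=0xdf
[8] flags=1000 → (cmp)
[9] flags=1000 CC?T → r2=0x25
[10] flags=1000 LT?T → r0=0x44

VAL = 0x25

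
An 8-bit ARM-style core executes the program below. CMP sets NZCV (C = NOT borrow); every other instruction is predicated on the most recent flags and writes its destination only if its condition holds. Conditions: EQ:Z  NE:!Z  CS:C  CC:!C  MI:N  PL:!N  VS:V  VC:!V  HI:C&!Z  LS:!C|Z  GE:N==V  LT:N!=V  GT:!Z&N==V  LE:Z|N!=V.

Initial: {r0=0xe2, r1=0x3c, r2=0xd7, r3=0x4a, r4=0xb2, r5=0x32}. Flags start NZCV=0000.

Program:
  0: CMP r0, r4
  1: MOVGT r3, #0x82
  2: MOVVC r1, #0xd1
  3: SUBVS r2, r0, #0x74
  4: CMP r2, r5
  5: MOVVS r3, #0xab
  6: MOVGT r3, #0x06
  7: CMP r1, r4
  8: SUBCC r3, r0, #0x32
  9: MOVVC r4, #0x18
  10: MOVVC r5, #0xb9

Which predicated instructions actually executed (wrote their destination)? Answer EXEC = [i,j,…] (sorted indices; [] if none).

[0] flags=0010 → (cmp)
[1] flags=0010 GT?T → r3=0x82
[2] flags=0010 VC?T → r1=0xd1
[3] flags=0010 VS?F → skip
[4] flags=1010 → (cmp)
[5] flags=1010 VS?F → skip
[6] flags=1010 GT?F → skip
[7] flags=0010 → (cmp)
[8] flags=0010 CC?F → skip
[9] flags=0010 VC?T → r4=0x18
[10] flags=0010 VC?T → r5=0xb9

EXEC = [1,2,9,10]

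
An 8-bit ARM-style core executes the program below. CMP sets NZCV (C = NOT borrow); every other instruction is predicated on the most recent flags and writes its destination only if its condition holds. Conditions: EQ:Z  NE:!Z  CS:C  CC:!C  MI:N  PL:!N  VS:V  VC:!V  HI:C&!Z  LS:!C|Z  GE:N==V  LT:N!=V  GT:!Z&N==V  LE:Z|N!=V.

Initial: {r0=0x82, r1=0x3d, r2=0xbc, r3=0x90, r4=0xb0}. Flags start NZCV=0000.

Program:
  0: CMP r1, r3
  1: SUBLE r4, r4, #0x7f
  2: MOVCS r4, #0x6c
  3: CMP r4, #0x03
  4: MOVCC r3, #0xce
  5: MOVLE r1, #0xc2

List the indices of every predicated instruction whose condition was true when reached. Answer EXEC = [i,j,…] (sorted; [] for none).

[0] flags=1001 → (cmp)
[1] flags=1001 LE?F → skip
[2] flags=1001 CS?F → skip
[3] flags=1010 → (cmp)
[4] flags=1010 CC?F → skip
[5] flags=1010 LE?T → r1=0xc2

EXEC = [5]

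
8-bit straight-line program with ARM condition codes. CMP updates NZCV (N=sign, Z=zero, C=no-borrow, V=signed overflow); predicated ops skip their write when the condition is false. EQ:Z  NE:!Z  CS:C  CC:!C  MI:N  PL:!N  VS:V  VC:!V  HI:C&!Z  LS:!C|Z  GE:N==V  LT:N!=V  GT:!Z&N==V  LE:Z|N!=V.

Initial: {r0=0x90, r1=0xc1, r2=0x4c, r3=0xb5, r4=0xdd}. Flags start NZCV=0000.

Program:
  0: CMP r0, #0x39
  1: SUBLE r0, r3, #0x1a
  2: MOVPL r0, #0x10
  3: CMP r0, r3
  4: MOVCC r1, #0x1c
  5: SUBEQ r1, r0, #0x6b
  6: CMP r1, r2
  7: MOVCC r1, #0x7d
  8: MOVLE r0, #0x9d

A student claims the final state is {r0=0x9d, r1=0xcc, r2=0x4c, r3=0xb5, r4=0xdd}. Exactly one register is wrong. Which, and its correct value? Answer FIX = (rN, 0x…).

FIX = (r1, 0x7d)

0: ✓ CMP  NZCV=0011
1: ✓ SUBLE  r0←0x9b
2: ✓ MOVPL  r0←0x10
3: ✓ CMP  NZCV=0000
4: ✓ MOVCC  r1←0x1c
5: · SUBEQ
6: ✓ CMP  NZCV=1000
7: ✓ MOVCC  r1←0x7d
8: ✓ MOVLE  r0←0x9d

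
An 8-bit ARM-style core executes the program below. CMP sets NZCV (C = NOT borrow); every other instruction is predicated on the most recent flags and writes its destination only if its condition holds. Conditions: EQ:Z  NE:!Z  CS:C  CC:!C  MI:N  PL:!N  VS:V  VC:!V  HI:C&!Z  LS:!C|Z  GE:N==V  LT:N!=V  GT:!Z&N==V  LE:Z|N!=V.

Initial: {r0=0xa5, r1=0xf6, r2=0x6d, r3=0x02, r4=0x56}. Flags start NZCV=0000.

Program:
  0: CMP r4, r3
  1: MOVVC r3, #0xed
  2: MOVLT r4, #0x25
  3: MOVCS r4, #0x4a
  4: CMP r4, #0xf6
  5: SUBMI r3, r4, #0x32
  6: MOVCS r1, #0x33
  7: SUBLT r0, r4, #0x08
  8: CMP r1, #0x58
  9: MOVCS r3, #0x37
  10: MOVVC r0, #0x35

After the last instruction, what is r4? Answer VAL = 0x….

VAL = 0x4a

0: ✓ CMP  NZCV=0010
1: ✓ MOVVC  r3←0xed
2: · MOVLT
3: ✓ MOVCS  r4←0x4a
4: ✓ CMP  NZCV=0000
5: · SUBMI
6: · MOVCS
7: · SUBLT
8: ✓ CMP  NZCV=1010
9: ✓ MOVCS  r3←0x37
10: ✓ MOVVC  r0←0x35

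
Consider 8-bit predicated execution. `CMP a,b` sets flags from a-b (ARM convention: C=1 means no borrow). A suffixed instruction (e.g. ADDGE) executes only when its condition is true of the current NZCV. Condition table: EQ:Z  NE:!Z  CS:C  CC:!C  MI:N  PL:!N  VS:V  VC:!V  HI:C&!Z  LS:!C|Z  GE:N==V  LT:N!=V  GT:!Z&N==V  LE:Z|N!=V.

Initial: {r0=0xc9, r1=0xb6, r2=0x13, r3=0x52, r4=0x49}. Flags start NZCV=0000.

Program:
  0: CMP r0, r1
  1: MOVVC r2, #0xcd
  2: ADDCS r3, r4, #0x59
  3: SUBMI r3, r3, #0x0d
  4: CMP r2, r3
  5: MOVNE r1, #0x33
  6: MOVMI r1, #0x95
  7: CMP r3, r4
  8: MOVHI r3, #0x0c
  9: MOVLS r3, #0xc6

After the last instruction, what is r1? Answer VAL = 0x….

VAL = 0x33

[0] flags=0010 → (cmp)
[1] flags=0010 VC?T → r2=0xcd
[2] flags=0010 CS?T → r3=0xa2
[3] flags=0010 MI?F → skip
[4] flags=0010 → (cmp)
[5] flags=0010 NE?T → r1=0x33
[6] flags=0010 MI?F → skip
[7] flags=0011 → (cmp)
[8] flags=0011 HI?T → r3=0x0c
[9] flags=0011 LS?F → skip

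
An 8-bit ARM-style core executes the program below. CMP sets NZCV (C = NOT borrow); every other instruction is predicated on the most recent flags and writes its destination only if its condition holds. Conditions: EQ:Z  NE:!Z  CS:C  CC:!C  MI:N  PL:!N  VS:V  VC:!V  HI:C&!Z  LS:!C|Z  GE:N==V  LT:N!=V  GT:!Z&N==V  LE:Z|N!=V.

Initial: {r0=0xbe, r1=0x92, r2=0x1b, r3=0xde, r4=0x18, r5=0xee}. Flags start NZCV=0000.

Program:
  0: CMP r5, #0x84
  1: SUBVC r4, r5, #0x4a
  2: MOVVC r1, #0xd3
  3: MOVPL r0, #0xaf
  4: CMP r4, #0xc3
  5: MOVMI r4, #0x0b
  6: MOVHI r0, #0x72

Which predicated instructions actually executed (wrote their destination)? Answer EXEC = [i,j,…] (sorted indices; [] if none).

EXEC = [1,2,3,5]

[0] flags=0010 → (cmp)
[1] flags=0010 VC?T → r4=0xa4
[2] flags=0010 VC?T → r1=0xd3
[3] flags=0010 PL?T → r0=0xaf
[4] flags=1000 → (cmp)
[5] flags=1000 MI?T → r4=0x0b
[6] flags=1000 HI?F → skip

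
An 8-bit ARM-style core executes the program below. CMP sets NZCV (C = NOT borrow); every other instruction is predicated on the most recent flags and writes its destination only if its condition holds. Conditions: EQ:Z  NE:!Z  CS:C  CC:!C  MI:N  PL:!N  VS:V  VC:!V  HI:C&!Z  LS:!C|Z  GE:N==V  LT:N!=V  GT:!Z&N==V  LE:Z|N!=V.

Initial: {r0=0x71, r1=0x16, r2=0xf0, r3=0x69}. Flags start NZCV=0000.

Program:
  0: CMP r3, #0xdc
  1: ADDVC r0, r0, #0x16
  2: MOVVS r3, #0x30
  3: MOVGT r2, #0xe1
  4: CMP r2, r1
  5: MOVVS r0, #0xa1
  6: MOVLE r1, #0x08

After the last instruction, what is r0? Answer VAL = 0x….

[0] flags=1001 → (cmp)
[1] flags=1001 VC?F → skip
[2] flags=1001 VS?T → r3=0x30
[3] flags=1001 GT?T → r2=0xe1
[4] flags=1010 → (cmp)
[5] flags=1010 VS?F → skip
[6] flags=1010 LE?T → r1=0x08

VAL = 0x71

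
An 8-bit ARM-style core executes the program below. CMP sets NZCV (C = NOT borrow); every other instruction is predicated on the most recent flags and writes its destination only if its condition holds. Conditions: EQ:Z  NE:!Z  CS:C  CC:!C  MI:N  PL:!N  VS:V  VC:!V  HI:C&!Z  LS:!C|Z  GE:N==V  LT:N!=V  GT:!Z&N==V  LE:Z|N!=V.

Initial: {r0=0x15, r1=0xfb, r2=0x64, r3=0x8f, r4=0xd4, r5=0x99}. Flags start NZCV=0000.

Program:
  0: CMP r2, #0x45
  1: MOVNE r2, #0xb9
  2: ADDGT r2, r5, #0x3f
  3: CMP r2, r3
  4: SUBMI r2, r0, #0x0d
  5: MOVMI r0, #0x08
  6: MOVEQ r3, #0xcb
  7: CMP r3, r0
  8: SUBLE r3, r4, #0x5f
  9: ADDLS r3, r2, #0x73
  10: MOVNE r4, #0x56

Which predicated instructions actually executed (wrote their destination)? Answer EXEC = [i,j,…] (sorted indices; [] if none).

EXEC = [1,2,8,10]

0: ✓ CMP  NZCV=0010
1: ✓ MOVNE  r2←0xb9
2: ✓ ADDGT  r2←0xd8
3: ✓ CMP  NZCV=0010
4: · SUBMI
5: · MOVMI
6: · MOVEQ
7: ✓ CMP  NZCV=0011
8: ✓ SUBLE  r3←0x75
9: · ADDLS
10: ✓ MOVNE  r4←0x56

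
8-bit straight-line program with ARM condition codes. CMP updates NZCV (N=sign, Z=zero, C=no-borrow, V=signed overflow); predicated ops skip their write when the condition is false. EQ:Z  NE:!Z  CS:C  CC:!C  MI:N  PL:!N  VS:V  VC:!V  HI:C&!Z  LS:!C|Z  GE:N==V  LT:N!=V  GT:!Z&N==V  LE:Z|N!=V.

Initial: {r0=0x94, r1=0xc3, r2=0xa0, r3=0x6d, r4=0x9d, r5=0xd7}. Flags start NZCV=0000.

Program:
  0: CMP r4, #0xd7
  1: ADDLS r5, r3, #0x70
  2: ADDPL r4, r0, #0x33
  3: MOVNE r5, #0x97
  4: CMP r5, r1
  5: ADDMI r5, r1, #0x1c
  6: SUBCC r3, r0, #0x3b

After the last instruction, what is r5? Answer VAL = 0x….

VAL = 0xdf

0: ✓ CMP  NZCV=1000
1: ✓ ADDLS  r5←0xdd
2: · ADDPL
3: ✓ MOVNE  r5←0x97
4: ✓ CMP  NZCV=1000
5: ✓ ADDMI  r5←0xdf
6: ✓ SUBCC  r3←0x59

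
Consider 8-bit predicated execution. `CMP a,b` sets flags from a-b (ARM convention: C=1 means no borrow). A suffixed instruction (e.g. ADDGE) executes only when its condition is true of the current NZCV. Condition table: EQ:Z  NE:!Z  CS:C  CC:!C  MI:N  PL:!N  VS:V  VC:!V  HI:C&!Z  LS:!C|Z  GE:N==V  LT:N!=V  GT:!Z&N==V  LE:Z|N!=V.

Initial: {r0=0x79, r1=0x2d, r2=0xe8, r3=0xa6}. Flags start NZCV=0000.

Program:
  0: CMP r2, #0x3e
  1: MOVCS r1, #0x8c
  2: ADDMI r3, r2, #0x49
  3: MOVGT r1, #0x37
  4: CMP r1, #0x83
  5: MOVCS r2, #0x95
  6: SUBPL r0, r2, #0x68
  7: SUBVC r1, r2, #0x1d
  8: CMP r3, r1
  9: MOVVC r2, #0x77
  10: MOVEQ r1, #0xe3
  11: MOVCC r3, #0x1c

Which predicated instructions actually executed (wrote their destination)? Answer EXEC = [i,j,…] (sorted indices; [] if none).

EXEC = [1,2,5,6,7,9,11]

0: ✓ CMP  NZCV=1010
1: ✓ MOVCS  r1←0x8c
2: ✓ ADDMI  r3←0x31
3: · MOVGT
4: ✓ CMP  NZCV=0010
5: ✓ MOVCS  r2←0x95
6: ✓ SUBPL  r0←0x2d
7: ✓ SUBVC  r1←0x78
8: ✓ CMP  NZCV=1000
9: ✓ MOVVC  r2←0x77
10: · MOVEQ
11: ✓ MOVCC  r3←0x1c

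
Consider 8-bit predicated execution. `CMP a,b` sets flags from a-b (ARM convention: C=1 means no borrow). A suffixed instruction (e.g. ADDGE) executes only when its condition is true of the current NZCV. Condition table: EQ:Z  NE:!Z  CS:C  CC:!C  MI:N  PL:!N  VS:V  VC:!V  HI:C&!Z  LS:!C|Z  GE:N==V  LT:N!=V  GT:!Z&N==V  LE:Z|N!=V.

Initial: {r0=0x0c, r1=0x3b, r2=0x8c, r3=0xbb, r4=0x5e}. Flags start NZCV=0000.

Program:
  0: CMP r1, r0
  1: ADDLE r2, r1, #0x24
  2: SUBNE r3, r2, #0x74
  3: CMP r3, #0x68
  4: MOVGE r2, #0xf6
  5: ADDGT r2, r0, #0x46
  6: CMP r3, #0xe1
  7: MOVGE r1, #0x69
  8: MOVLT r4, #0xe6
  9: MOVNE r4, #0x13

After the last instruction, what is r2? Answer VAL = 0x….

[0] flags=0010 → (cmp)
[1] flags=0010 LE?F → skip
[2] flags=0010 NE?T → r3=0x18
[3] flags=1000 → (cmp)
[4] flags=1000 GE?F → skip
[5] flags=1000 GT?F → skip
[6] flags=0000 → (cmp)
[7] flags=0000 GE?T → r1=0x69
[8] flags=0000 LT?F → skip
[9] flags=0000 NE?T → r4=0x13

VAL = 0x8c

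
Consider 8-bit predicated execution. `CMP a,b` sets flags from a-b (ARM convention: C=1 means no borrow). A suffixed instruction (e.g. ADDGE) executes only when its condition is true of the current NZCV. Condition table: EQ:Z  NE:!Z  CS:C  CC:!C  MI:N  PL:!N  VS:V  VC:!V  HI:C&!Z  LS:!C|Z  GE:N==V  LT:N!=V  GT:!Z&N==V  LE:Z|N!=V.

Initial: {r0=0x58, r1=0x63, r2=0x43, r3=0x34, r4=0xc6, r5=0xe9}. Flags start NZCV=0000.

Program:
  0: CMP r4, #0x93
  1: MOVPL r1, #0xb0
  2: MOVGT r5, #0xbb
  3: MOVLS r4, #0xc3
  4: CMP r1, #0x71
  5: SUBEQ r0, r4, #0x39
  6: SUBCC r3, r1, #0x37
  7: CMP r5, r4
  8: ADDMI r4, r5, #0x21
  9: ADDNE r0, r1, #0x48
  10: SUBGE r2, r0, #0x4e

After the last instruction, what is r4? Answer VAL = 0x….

VAL = 0xdc

0: ✓ CMP  NZCV=0010
1: ✓ MOVPL  r1←0xb0
2: ✓ MOVGT  r5←0xbb
3: · MOVLS
4: ✓ CMP  NZCV=0011
5: · SUBEQ
6: · SUBCC
7: ✓ CMP  NZCV=1000
8: ✓ ADDMI  r4←0xdc
9: ✓ ADDNE  r0←0xf8
10: · SUBGE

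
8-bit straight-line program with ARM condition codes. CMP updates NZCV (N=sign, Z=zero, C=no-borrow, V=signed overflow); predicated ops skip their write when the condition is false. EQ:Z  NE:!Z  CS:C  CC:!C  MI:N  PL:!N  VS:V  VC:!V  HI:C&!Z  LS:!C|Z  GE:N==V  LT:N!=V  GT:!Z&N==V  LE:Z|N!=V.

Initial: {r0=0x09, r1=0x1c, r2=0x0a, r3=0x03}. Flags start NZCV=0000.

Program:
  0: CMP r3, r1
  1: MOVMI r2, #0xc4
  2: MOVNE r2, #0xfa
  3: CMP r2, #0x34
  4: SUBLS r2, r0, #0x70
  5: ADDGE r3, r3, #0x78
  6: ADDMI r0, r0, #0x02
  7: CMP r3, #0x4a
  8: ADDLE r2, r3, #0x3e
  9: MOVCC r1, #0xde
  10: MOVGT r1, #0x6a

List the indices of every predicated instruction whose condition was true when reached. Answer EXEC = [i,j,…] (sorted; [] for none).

0: ✓ CMP  NZCV=1000
1: ✓ MOVMI  r2←0xc4
2: ✓ MOVNE  r2←0xfa
3: ✓ CMP  NZCV=1010
4: · SUBLS
5: · ADDGE
6: ✓ ADDMI  r0←0x0b
7: ✓ CMP  NZCV=1000
8: ✓ ADDLE  r2←0x41
9: ✓ MOVCC  r1←0xde
10: · MOVGT

EXEC = [1,2,6,8,9]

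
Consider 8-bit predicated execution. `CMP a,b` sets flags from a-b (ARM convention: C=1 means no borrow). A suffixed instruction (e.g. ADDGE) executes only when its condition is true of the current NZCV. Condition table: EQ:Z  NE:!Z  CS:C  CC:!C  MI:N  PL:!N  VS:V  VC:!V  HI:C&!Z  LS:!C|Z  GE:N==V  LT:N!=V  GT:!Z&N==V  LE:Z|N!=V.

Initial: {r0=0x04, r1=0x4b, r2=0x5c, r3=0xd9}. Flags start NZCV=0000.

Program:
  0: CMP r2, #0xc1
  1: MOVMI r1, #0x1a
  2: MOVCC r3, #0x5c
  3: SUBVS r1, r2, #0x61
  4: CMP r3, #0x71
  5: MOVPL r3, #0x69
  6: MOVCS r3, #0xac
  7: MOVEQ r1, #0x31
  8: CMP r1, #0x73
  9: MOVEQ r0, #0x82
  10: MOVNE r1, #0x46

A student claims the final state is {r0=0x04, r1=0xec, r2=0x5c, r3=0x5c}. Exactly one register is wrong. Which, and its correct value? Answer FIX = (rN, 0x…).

0: ✓ CMP  NZCV=1001
1: ✓ MOVMI  r1←0x1a
2: ✓ MOVCC  r3←0x5c
3: ✓ SUBVS  r1←0xfb
4: ✓ CMP  NZCV=1000
5: · MOVPL
6: · MOVCS
7: · MOVEQ
8: ✓ CMP  NZCV=1010
9: · MOVEQ
10: ✓ MOVNE  r1←0x46

FIX = (r1, 0x46)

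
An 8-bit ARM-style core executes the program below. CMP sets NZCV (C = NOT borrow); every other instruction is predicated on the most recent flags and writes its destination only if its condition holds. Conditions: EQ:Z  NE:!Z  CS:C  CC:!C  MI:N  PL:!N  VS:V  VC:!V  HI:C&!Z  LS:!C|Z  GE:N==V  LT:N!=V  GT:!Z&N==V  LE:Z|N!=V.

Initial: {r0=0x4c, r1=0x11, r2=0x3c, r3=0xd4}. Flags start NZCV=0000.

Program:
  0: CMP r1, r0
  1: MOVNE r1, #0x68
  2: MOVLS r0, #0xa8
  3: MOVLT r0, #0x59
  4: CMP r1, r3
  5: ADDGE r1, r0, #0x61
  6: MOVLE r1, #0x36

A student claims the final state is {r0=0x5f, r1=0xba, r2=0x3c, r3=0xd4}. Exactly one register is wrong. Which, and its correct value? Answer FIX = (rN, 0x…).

FIX = (r0, 0x59)

[0] flags=1000 → (cmp)
[1] flags=1000 NE?T → r1=0x68
[2] flags=1000 LS?T → r0=0xa8
[3] flags=1000 LT?T → r0=0x59
[4] flags=1001 → (cmp)
[5] flags=1001 GE?T → r1=0xba
[6] flags=1001 LE?F → skip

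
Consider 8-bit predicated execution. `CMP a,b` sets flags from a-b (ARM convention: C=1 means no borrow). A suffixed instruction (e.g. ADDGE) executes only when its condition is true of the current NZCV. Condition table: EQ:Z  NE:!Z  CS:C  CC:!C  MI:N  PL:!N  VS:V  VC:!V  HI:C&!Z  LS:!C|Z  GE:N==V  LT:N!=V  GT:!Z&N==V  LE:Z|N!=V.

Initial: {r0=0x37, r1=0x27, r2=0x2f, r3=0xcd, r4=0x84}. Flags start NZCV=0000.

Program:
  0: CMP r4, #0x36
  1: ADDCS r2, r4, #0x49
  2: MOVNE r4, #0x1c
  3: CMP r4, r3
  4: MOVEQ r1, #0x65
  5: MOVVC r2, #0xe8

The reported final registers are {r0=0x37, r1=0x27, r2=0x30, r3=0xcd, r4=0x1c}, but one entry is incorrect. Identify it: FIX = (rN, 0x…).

[0] flags=0011 → (cmp)
[1] flags=0011 CS?T → r2=0xcd
[2] flags=0011 NE?T → r4=0x1c
[3] flags=0000 → (cmp)
[4] flags=0000 EQ?F → skip
[5] flags=0000 VC?T → r2=0xe8

FIX = (r2, 0xe8)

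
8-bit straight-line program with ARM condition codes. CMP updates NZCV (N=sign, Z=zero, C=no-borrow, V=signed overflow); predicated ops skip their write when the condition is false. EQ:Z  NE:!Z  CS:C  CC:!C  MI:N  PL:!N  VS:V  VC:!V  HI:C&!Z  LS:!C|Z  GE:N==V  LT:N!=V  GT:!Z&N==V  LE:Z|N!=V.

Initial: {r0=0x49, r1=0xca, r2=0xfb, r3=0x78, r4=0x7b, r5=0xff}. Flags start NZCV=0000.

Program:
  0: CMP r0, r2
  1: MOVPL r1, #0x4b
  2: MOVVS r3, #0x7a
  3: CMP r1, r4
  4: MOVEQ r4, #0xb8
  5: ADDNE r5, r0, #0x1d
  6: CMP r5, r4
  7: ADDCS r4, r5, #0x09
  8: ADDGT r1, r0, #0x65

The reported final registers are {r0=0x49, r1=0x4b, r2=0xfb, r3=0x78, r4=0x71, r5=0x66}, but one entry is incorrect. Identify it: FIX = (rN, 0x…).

[0] flags=0000 → (cmp)
[1] flags=0000 PL?T → r1=0x4b
[2] flags=0000 VS?F → skip
[3] flags=1000 → (cmp)
[4] flags=1000 EQ?F → skip
[5] flags=1000 NE?T → r5=0x66
[6] flags=1000 → (cmp)
[7] flags=1000 CS?F → skip
[8] flags=1000 GT?F → skip

FIX = (r4, 0x7b)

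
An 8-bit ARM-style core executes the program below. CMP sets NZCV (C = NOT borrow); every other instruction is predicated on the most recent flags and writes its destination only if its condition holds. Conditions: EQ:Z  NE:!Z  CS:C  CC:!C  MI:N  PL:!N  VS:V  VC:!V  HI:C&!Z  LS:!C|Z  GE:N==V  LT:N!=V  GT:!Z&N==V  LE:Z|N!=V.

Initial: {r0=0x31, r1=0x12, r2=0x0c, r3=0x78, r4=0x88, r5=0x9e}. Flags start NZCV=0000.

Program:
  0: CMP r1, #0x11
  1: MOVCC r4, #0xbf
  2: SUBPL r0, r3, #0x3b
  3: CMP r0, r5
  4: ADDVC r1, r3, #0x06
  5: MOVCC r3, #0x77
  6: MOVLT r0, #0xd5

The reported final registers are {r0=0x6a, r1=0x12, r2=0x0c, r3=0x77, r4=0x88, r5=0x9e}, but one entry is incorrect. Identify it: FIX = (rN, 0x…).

0: ✓ CMP  NZCV=0010
1: · MOVCC
2: ✓ SUBPL  r0←0x3d
3: ✓ CMP  NZCV=1001
4: · ADDVC
5: ✓ MOVCC  r3←0x77
6: · MOVLT

FIX = (r0, 0x3d)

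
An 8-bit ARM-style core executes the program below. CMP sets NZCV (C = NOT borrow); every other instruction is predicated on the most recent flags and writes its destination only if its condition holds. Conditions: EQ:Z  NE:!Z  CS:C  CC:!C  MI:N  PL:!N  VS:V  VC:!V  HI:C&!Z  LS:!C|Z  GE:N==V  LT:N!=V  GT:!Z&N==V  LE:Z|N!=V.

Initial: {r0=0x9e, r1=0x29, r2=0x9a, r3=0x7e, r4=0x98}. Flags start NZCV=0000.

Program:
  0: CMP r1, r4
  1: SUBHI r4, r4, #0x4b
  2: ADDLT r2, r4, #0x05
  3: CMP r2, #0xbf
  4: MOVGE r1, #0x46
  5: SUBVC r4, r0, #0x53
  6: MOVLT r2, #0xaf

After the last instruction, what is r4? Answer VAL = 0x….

VAL = 0x4b

0: ✓ CMP  NZCV=1001
1: · SUBHI
2: · ADDLT
3: ✓ CMP  NZCV=1000
4: · MOVGE
5: ✓ SUBVC  r4←0x4b
6: ✓ MOVLT  r2←0xaf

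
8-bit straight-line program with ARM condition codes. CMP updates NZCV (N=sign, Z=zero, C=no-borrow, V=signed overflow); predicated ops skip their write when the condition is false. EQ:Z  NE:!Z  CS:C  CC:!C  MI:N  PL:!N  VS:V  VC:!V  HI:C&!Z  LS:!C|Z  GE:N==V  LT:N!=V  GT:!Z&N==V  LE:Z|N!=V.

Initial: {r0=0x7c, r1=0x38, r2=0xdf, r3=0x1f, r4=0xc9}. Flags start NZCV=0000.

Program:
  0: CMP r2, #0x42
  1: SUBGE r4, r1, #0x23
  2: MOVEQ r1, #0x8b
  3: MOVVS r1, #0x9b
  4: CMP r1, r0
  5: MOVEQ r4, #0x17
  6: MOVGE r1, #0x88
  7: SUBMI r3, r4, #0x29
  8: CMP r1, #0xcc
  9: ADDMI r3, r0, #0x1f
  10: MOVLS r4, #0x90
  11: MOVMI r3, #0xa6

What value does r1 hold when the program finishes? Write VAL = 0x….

VAL = 0x38

[0] flags=1010 → (cmp)
[1] flags=1010 GE?F → skip
[2] flags=1010 EQ?F → skip
[3] flags=1010 VS?F → skip
[4] flags=1000 → (cmp)
[5] flags=1000 EQ?F → skip
[6] flags=1000 GE?F → skip
[7] flags=1000 MI?T → r3=0xa0
[8] flags=0000 → (cmp)
[9] flags=0000 MI?F → skip
[10] flags=0000 LS?T → r4=0x90
[11] flags=0000 MI?F → skip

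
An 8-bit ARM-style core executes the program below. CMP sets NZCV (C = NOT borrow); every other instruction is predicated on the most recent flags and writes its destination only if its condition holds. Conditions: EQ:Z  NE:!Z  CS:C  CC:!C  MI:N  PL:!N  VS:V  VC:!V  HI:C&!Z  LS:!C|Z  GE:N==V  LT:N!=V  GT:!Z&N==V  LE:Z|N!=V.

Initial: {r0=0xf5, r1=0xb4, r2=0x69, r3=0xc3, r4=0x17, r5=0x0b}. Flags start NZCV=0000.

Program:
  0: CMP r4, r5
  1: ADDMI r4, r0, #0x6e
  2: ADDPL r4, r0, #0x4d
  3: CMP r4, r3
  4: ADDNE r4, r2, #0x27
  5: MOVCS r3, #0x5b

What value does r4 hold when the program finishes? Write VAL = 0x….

0: ✓ CMP  NZCV=0010
1: · ADDMI
2: ✓ ADDPL  r4←0x42
3: ✓ CMP  NZCV=0000
4: ✓ ADDNE  r4←0x90
5: · MOVCS

VAL = 0x90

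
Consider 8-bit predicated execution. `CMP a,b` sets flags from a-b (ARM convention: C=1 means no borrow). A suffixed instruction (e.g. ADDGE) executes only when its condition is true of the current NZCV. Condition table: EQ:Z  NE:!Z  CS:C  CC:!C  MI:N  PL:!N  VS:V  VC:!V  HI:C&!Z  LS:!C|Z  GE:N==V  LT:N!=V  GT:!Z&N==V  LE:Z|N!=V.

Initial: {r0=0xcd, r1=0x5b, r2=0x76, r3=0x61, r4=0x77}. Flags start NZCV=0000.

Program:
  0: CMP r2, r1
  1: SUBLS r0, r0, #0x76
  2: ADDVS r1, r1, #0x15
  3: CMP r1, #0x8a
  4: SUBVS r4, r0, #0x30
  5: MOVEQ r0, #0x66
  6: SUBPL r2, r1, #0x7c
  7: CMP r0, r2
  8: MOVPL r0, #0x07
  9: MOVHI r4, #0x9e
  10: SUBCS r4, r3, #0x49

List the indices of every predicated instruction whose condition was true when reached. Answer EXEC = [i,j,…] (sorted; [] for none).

[0] flags=0010 → (cmp)
[1] flags=0010 LS?F → skip
[2] flags=0010 VS?F → skip
[3] flags=1001 → (cmp)
[4] flags=1001 VS?T → r4=0x9d
[5] flags=1001 EQ?F → skip
[6] flags=1001 PL?F → skip
[7] flags=0011 → (cmp)
[8] flags=0011 PL?T → r0=0x07
[9] flags=0011 HI?T → r4=0x9e
[10] flags=0011 CS?T → r4=0x18

EXEC = [4,8,9,10]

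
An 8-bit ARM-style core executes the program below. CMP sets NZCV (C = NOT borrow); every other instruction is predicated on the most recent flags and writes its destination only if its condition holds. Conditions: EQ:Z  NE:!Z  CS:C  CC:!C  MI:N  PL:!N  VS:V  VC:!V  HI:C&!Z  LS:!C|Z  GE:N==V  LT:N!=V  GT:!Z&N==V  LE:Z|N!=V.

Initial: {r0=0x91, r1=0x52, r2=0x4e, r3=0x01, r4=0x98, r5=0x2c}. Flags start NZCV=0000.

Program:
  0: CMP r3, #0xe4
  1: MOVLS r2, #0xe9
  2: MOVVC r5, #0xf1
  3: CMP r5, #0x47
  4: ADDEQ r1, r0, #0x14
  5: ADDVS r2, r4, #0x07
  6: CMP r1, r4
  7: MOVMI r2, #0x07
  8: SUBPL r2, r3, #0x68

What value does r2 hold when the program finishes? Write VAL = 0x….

[0] flags=0000 → (cmp)
[1] flags=0000 LS?T → r2=0xe9
[2] flags=0000 VC?T → r5=0xf1
[3] flags=1010 → (cmp)
[4] flags=1010 EQ?F → skip
[5] flags=1010 VS?F → skip
[6] flags=1001 → (cmp)
[7] flags=1001 MI?T → r2=0x07
[8] flags=1001 PL?F → skip

VAL = 0x07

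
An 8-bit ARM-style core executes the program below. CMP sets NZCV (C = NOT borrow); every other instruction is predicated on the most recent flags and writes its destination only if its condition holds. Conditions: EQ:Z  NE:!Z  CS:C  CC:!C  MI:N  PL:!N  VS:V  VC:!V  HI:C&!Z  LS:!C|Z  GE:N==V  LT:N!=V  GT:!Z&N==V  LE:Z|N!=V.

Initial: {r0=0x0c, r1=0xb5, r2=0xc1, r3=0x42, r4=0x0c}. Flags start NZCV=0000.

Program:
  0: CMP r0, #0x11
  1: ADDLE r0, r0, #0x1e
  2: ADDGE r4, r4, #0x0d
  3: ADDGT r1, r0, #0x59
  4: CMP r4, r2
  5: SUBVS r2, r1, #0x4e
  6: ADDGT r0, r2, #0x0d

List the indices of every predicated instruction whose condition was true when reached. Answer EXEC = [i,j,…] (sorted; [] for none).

0: ✓ CMP  NZCV=1000
1: ✓ ADDLE  r0←0x2a
2: · ADDGE
3: · ADDGT
4: ✓ CMP  NZCV=0000
5: · SUBVS
6: ✓ ADDGT  r0←0xce

EXEC = [1,6]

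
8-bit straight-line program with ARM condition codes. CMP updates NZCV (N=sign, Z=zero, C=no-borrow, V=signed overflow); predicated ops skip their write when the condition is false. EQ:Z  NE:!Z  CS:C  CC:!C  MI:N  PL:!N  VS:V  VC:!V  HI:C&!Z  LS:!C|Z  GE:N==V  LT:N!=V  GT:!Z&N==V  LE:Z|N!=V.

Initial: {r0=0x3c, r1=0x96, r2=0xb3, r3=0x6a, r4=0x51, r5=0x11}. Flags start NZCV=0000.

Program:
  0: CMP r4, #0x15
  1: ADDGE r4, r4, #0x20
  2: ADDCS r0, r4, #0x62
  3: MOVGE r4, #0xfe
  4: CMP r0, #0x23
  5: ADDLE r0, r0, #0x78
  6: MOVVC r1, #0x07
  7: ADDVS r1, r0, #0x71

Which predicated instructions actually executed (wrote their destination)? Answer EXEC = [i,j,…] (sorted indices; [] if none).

EXEC = [1,2,3,5,6]

0: ✓ CMP  NZCV=0010
1: ✓ ADDGE  r4←0x71
2: ✓ ADDCS  r0←0xd3
3: ✓ MOVGE  r4←0xfe
4: ✓ CMP  NZCV=1010
5: ✓ ADDLE  r0←0x4b
6: ✓ MOVVC  r1←0x07
7: · ADDVS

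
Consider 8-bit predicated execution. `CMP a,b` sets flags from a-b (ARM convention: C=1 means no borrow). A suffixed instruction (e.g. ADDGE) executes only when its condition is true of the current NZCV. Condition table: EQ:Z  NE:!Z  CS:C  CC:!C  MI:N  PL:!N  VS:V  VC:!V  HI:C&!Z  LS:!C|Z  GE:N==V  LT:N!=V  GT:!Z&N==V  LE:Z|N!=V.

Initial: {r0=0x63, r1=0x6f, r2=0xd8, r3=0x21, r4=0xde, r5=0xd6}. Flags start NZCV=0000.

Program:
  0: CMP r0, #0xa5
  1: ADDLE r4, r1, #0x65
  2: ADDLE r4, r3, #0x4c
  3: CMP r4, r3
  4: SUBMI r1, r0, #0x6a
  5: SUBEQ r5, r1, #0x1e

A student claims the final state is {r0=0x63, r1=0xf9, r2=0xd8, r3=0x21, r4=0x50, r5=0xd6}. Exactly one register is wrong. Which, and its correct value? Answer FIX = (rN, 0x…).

FIX = (r4, 0xde)

0: ✓ CMP  NZCV=1001
1: · ADDLE
2: · ADDLE
3: ✓ CMP  NZCV=1010
4: ✓ SUBMI  r1←0xf9
5: · SUBEQ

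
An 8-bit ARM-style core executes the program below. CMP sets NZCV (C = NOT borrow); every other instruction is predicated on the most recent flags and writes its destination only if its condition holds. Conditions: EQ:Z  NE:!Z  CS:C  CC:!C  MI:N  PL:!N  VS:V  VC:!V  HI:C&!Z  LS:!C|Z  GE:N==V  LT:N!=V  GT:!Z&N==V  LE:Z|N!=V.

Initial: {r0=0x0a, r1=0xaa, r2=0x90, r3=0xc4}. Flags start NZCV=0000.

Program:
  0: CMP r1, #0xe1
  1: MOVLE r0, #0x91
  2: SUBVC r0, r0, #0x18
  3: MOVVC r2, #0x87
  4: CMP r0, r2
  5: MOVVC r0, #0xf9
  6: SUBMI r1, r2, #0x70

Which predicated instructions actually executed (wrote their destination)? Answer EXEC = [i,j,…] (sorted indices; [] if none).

EXEC = [1,2,3,6]

0: ✓ CMP  NZCV=1000
1: ✓ MOVLE  r0←0x91
2: ✓ SUBVC  r0←0x79
3: ✓ MOVVC  r2←0x87
4: ✓ CMP  NZCV=1001
5: · MOVVC
6: ✓ SUBMI  r1←0x17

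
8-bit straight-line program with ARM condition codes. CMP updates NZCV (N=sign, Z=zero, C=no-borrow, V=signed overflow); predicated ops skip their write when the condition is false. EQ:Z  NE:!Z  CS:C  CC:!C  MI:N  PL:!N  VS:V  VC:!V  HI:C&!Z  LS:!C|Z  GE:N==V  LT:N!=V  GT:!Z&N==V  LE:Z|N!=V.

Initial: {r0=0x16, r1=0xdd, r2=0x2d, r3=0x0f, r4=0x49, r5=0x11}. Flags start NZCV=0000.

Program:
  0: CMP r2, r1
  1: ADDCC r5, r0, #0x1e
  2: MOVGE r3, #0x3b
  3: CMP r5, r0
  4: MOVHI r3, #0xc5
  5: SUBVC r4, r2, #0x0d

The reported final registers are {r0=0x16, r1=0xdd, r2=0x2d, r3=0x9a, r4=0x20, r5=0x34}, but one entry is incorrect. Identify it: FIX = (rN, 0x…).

FIX = (r3, 0xc5)

[0] flags=0000 → (cmp)
[1] flags=0000 CC?T → r5=0x34
[2] flags=0000 GE?T → r3=0x3b
[3] flags=0010 → (cmp)
[4] flags=0010 HI?T → r3=0xc5
[5] flags=0010 VC?T → r4=0x20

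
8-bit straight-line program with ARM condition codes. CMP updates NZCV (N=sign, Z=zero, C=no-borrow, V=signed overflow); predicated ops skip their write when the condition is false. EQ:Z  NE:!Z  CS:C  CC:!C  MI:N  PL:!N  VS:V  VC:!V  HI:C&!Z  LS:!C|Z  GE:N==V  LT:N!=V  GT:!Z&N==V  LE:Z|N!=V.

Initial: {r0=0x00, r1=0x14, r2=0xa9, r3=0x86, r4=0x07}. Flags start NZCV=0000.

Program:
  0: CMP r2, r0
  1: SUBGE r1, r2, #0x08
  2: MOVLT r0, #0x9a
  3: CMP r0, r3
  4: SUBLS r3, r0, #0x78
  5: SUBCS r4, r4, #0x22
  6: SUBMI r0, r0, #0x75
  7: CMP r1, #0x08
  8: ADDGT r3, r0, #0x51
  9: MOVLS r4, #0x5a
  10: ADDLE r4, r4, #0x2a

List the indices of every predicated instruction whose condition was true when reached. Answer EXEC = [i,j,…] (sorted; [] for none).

[0] flags=1010 → (cmp)
[1] flags=1010 GE?F → skip
[2] flags=1010 LT?T → r0=0x9a
[3] flags=0010 → (cmp)
[4] flags=0010 LS?F → skip
[5] flags=0010 CS?T → r4=0xe5
[6] flags=0010 MI?F → skip
[7] flags=0010 → (cmp)
[8] flags=0010 GT?T → r3=0xeb
[9] flags=0010 LS?F → skip
[10] flags=0010 LE?F → skip

EXEC = [2,5,8]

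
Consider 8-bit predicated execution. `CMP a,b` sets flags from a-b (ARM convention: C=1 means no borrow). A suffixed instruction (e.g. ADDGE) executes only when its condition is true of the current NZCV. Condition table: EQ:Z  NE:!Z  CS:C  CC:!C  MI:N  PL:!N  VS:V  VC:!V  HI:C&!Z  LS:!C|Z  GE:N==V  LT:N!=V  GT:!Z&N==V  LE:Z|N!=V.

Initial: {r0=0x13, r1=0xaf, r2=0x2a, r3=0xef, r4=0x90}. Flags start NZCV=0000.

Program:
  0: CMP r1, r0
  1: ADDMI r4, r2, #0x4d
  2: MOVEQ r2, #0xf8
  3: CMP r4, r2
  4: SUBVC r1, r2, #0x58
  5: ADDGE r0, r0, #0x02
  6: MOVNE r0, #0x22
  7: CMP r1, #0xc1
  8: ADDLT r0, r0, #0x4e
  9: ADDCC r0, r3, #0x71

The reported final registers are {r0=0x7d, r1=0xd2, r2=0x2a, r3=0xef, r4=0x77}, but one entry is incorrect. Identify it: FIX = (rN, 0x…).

FIX = (r0, 0x22)

0: ✓ CMP  NZCV=1010
1: ✓ ADDMI  r4←0x77
2: · MOVEQ
3: ✓ CMP  NZCV=0010
4: ✓ SUBVC  r1←0xd2
5: ✓ ADDGE  r0←0x15
6: ✓ MOVNE  r0←0x22
7: ✓ CMP  NZCV=0010
8: · ADDLT
9: · ADDCC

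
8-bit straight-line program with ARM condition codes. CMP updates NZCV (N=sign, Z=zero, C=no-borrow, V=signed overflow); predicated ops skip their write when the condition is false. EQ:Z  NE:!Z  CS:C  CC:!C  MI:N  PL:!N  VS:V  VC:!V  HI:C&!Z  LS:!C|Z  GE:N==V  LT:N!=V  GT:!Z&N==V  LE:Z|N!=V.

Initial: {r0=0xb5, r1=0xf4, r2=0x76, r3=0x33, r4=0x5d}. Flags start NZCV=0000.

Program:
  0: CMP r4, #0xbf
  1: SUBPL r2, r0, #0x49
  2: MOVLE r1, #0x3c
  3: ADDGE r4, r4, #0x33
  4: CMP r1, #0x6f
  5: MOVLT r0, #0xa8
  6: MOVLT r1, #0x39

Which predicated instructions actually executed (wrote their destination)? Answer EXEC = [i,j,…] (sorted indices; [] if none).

[0] flags=1001 → (cmp)
[1] flags=1001 PL?F → skip
[2] flags=1001 LE?F → skip
[3] flags=1001 GE?T → r4=0x90
[4] flags=1010 → (cmp)
[5] flags=1010 LT?T → r0=0xa8
[6] flags=1010 LT?T → r1=0x39

EXEC = [3,5,6]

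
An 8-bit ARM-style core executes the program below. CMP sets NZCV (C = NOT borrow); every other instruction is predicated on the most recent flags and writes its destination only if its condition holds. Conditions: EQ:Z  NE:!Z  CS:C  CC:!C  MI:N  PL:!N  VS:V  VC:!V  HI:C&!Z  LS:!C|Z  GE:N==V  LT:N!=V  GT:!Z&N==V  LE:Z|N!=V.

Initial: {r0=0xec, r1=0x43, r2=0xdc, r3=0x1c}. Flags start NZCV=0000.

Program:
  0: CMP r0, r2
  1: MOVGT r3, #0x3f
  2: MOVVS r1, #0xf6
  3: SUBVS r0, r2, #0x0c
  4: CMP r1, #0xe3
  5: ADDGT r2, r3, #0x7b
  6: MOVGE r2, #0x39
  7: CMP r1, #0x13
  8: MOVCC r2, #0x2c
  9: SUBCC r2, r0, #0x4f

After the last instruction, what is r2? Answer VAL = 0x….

VAL = 0x39

0: ✓ CMP  NZCV=0010
1: ✓ MOVGT  r3←0x3f
2: · MOVVS
3: · SUBVS
4: ✓ CMP  NZCV=0000
5: ✓ ADDGT  r2←0xba
6: ✓ MOVGE  r2←0x39
7: ✓ CMP  NZCV=0010
8: · MOVCC
9: · SUBCC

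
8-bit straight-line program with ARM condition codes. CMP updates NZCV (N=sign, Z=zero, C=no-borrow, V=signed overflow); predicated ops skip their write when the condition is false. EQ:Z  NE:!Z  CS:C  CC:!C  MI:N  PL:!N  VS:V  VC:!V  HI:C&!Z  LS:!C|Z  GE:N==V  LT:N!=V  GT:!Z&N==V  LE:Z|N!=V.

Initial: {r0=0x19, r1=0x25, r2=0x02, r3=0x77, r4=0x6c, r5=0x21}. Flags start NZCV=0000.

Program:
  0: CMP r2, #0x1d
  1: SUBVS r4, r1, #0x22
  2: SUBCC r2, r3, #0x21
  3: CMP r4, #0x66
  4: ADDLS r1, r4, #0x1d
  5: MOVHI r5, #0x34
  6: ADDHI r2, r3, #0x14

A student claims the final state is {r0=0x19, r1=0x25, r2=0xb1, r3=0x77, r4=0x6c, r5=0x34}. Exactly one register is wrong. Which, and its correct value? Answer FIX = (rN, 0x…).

FIX = (r2, 0x8b)

[0] flags=1000 → (cmp)
[1] flags=1000 VS?F → skip
[2] flags=1000 CC?T → r2=0x56
[3] flags=0010 → (cmp)
[4] flags=0010 LS?F → skip
[5] flags=0010 HI?T → r5=0x34
[6] flags=0010 HI?T → r2=0x8b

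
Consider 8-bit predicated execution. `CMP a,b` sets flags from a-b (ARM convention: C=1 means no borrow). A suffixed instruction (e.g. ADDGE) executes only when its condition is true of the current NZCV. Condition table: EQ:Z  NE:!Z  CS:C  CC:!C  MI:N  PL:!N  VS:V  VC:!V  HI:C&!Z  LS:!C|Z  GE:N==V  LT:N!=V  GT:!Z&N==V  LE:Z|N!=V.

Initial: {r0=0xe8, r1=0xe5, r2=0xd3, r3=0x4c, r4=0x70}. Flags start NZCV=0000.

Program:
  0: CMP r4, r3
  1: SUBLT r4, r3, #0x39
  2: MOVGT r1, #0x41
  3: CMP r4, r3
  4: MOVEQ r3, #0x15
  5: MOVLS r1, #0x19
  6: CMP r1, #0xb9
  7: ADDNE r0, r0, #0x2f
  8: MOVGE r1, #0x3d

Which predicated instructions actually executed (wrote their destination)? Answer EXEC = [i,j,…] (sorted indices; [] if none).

EXEC = [2,7,8]

[0] flags=0010 → (cmp)
[1] flags=0010 LT?F → skip
[2] flags=0010 GT?T → r1=0x41
[3] flags=0010 → (cmp)
[4] flags=0010 EQ?F → skip
[5] flags=0010 LS?F → skip
[6] flags=1001 → (cmp)
[7] flags=1001 NE?T → r0=0x17
[8] flags=1001 GE?T → r1=0x3d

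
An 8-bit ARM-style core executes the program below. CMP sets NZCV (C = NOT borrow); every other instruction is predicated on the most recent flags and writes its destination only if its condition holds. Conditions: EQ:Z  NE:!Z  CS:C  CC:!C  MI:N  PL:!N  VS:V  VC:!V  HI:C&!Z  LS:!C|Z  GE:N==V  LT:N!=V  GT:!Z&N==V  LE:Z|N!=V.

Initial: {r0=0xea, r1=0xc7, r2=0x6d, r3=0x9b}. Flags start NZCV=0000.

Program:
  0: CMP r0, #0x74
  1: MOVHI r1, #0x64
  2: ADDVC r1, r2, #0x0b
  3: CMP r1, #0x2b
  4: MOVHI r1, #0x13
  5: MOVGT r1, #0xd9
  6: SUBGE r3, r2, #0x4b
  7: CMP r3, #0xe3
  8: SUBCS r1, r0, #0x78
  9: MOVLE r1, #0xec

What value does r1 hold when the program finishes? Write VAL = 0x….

VAL = 0xd9

0: ✓ CMP  NZCV=0011
1: ✓ MOVHI  r1←0x64
2: · ADDVC
3: ✓ CMP  NZCV=0010
4: ✓ MOVHI  r1←0x13
5: ✓ MOVGT  r1←0xd9
6: ✓ SUBGE  r3←0x22
7: ✓ CMP  NZCV=0000
8: · SUBCS
9: · MOVLE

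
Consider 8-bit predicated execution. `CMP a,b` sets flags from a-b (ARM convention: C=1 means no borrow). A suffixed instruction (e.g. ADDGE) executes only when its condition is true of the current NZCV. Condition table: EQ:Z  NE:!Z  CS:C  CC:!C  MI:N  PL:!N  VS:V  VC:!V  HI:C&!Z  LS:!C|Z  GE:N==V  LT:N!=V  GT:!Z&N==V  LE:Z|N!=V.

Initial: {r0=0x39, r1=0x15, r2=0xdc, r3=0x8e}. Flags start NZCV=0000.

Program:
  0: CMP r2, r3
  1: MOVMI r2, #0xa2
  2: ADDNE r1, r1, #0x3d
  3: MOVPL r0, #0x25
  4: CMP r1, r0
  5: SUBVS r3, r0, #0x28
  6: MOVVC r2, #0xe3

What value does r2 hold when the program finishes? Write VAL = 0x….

VAL = 0xe3

0: ✓ CMP  NZCV=0010
1: · MOVMI
2: ✓ ADDNE  r1←0x52
3: ✓ MOVPL  r0←0x25
4: ✓ CMP  NZCV=0010
5: · SUBVS
6: ✓ MOVVC  r2←0xe3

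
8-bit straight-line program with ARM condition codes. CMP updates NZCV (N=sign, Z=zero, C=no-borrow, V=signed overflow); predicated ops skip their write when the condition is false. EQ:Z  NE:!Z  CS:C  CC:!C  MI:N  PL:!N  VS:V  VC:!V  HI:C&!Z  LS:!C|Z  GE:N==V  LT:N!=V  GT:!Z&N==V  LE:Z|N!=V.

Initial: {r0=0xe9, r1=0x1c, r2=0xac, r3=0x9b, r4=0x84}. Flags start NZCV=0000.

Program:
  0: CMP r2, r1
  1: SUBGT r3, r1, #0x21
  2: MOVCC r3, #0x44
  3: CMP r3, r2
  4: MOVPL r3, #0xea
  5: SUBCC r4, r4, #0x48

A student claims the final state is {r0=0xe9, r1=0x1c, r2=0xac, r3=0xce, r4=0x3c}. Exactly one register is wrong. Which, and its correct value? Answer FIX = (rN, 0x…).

0: ✓ CMP  NZCV=1010
1: · SUBGT
2: · MOVCC
3: ✓ CMP  NZCV=1000
4: · MOVPL
5: ✓ SUBCC  r4←0x3c

FIX = (r3, 0x9b)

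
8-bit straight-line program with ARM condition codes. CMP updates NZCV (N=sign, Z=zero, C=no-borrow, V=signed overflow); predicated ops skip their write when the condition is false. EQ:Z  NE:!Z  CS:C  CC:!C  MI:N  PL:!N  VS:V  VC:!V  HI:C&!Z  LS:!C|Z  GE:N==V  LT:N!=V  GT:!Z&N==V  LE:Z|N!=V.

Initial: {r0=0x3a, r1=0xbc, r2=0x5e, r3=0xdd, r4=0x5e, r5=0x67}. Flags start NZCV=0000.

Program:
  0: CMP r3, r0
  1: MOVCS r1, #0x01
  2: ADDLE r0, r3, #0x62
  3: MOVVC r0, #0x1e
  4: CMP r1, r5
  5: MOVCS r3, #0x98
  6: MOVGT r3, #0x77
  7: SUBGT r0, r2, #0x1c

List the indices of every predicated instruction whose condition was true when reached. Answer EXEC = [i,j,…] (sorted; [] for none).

EXEC = [1,2,3]

0: ✓ CMP  NZCV=1010
1: ✓ MOVCS  r1←0x01
2: ✓ ADDLE  r0←0x3f
3: ✓ MOVVC  r0←0x1e
4: ✓ CMP  NZCV=1000
5: · MOVCS
6: · MOVGT
7: · SUBGT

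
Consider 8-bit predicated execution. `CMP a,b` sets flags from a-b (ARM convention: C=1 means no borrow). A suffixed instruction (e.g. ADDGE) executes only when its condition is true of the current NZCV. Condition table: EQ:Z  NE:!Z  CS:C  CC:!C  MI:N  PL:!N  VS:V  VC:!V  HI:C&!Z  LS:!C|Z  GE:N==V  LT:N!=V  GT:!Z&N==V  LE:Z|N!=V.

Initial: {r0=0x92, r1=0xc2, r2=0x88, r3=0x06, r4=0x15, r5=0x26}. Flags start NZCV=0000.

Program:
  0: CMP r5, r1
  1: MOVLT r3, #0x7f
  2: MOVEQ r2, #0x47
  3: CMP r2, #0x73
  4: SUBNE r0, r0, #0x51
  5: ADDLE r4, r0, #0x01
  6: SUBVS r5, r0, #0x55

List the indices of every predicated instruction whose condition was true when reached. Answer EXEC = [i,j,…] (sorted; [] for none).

0: ✓ CMP  NZCV=0000
1: · MOVLT
2: · MOVEQ
3: ✓ CMP  NZCV=0011
4: ✓ SUBNE  r0←0x41
5: ✓ ADDLE  r4←0x42
6: ✓ SUBVS  r5←0xec

EXEC = [4,5,6]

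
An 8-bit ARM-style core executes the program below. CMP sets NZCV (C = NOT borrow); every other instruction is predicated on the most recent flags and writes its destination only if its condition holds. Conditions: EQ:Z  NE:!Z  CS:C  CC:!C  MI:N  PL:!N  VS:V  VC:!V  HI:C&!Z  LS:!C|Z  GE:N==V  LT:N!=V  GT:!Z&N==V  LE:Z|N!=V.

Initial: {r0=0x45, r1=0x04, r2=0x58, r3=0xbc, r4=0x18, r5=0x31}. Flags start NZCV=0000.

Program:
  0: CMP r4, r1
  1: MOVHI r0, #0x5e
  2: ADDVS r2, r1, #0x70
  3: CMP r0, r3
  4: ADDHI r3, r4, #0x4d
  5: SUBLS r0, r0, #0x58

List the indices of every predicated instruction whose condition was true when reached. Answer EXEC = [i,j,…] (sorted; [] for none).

EXEC = [1,5]

[0] flags=0010 → (cmp)
[1] flags=0010 HI?T → r0=0x5e
[2] flags=0010 VS?F → skip
[3] flags=1001 → (cmp)
[4] flags=1001 HI?F → skip
[5] flags=1001 LS?T → r0=0x06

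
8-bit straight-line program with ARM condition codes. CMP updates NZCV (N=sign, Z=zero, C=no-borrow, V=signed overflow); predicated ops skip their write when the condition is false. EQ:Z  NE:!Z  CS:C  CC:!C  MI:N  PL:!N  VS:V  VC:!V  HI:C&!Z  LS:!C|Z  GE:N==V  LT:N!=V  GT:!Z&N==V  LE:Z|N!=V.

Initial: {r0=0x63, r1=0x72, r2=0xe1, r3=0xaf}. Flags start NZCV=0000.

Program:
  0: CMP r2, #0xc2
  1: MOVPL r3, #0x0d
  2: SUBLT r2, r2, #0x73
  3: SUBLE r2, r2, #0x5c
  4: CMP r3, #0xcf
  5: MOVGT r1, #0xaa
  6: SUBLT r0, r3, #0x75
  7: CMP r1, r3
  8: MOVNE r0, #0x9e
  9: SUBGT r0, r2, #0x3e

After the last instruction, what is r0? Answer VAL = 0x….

VAL = 0x9e

[0] flags=0010 → (cmp)
[1] flags=0010 PL?T → r3=0x0d
[2] flags=0010 LT?F → skip
[3] flags=0010 LE?F → skip
[4] flags=0000 → (cmp)
[5] flags=0000 GT?T → r1=0xaa
[6] flags=0000 LT?F → skip
[7] flags=1010 → (cmp)
[8] flags=1010 NE?T → r0=0x9e
[9] flags=1010 GT?F → skip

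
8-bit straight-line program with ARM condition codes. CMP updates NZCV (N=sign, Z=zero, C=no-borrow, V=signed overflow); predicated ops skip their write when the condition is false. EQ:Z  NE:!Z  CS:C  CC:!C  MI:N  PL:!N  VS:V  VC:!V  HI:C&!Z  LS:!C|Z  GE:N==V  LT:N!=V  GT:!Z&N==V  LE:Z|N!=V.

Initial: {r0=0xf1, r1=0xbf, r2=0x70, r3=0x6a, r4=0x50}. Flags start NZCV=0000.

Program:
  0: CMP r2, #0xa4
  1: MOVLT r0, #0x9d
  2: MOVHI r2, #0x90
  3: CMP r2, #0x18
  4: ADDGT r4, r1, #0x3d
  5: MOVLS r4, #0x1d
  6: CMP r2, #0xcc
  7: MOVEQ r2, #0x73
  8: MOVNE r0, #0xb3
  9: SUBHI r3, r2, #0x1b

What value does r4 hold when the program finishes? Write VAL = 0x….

[0] flags=1001 → (cmp)
[1] flags=1001 LT?F → skip
[2] flags=1001 HI?F → skip
[3] flags=0010 → (cmp)
[4] flags=0010 GT?T → r4=0xfc
[5] flags=0010 LS?F → skip
[6] flags=1001 → (cmp)
[7] flags=1001 EQ?F → skip
[8] flags=1001 NE?T → r0=0xb3
[9] flags=1001 HI?F → skip

VAL = 0xfc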